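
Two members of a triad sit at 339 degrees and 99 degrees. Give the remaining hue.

A triad spaces three hues 120° apart.
The full set is {99°, 219°, 339°}.

219°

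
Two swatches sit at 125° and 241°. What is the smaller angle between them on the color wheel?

116°

|125 − 241| = 116.
116 ≤ 180, so the shorter arc is 116°.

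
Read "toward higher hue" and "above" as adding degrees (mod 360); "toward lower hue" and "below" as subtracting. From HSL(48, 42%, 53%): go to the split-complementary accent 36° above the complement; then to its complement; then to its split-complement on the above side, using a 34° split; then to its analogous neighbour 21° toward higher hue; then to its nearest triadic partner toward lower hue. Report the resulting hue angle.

199°

+216° (split-comp 36° ↑): 48 + 216 = 264°
+180° (complement): 264 + 180 = 444 → 444 − 360 = 84°
+214° (split-comp 34° ↑): 84 + 214 = 298°
+21° (analog 21° ↑): 298 + 21 = 319°
−120° (triadic ↓): 319 − 120 = 199°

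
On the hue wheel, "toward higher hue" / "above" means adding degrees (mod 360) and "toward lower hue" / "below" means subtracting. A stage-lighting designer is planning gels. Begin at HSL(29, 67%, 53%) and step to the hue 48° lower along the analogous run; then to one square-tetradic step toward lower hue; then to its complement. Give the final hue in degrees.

−48° (analog 48° ↓): 29 − 48 = -19 → -19 + 360 = 341°
−90° (square ↓): 341 − 90 = 251°
+180° (complement): 251 + 180 = 431 → 431 − 360 = 71°

71°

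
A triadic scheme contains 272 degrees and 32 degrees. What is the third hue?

152°

A triad spaces three hues 120° apart.
The full set is {32°, 152°, 272°}.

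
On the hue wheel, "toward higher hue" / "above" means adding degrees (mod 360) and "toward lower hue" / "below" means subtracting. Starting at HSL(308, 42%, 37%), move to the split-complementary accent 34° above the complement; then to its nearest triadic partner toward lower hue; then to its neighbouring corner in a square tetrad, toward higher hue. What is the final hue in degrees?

+214° (split-comp 34° ↑): 308 + 214 = 522 → 522 − 360 = 162°
−120° (triadic ↓): 162 − 120 = 42°
+90° (square ↑): 42 + 90 = 132°

132°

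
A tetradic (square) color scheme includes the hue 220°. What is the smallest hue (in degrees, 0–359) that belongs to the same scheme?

40°

A square tetradic scheme places four hues every 90°.
The full set through 220° is {40°, 130°, 220°, 310°}.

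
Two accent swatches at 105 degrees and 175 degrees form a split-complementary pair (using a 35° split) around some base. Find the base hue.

320°

The accents sit 35° either side of the complement, so the complement is their short-arc midpoint on the wheel.
Short-arc midpoint of 105° and 175°: 140°.
Base is 180° from the complement: 140 − 180 = -40 → -40 + 360 = 320°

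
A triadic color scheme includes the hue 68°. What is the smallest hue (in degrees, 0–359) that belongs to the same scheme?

A triad places three hues 120° apart.
The full set through 68° is {68°, 188°, 308°}.

68°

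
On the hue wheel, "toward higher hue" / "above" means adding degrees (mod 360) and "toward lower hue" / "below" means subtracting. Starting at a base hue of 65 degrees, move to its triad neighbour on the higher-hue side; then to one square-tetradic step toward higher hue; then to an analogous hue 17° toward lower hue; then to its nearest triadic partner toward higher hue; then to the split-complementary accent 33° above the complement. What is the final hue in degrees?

231°

+120° (triadic ↑): 65 + 120 = 185°
+90° (square ↑): 185 + 90 = 275°
−17° (analog 17° ↓): 275 − 17 = 258°
+120° (triadic ↑): 258 + 120 = 378 → 378 − 360 = 18°
+213° (split-comp 33° ↑): 18 + 213 = 231°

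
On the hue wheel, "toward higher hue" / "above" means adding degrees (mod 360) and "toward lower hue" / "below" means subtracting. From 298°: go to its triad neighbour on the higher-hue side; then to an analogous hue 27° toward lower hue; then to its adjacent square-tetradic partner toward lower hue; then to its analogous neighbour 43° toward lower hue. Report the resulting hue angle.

258°

+120° (triadic ↑): 298 + 120 = 418 → 418 − 360 = 58°
−27° (analog 27° ↓): 58 − 27 = 31°
−90° (square ↓): 31 − 90 = -59 → -59 + 360 = 301°
−43° (analog 43° ↓): 301 − 43 = 258°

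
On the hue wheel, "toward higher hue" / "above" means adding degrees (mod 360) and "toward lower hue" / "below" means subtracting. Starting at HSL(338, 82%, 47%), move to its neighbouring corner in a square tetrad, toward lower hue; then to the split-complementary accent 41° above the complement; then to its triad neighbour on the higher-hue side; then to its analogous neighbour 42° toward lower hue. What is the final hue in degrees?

338 − 90 = 248°   (square ↓)
248 + 221 = 469 → 469 − 360 = 109°   (split-comp 41° ↑)
109 + 120 = 229°   (triadic ↑)
229 − 42 = 187°   (analog 42° ↓)

187°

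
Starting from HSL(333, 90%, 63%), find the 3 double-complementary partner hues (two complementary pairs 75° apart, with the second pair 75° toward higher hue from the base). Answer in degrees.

48°, 153° and 228°

A rectangular tetradic uses two complementary pairs 75° apart: offsets 0°, 75°, 180°, 255°.
333 + 75 = 408 → 408 − 360 = 48°
333 + 180 = 513 → 513 − 360 = 153°
333 + 255 = 588 → 588 − 360 = 228°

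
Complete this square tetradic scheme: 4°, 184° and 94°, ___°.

274°

A square tetradic scheme places four hues every 90°.
The full set through 4° is {4°, 94°, 184°, 274°}.
Given {4°, 94°, 184°}, the missing hue is 274°.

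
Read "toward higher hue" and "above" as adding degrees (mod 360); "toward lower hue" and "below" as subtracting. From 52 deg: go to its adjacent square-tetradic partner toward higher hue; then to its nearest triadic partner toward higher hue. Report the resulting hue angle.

262°

52 + 90 = 142°   (square ↑)
142 + 120 = 262°   (triadic ↑)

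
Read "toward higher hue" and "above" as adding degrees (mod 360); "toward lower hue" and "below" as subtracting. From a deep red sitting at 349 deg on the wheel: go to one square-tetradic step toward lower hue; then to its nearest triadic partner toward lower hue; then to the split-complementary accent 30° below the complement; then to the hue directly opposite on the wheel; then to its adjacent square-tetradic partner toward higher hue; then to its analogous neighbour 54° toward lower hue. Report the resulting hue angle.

−90° (square ↓): 349 − 90 = 259°
−120° (triadic ↓): 259 − 120 = 139°
+150° (split-comp 30° ↓): 139 + 150 = 289°
+180° (complement): 289 + 180 = 469 → 469 − 360 = 109°
+90° (square ↑): 109 + 90 = 199°
−54° (analog 54° ↓): 199 − 54 = 145°

145°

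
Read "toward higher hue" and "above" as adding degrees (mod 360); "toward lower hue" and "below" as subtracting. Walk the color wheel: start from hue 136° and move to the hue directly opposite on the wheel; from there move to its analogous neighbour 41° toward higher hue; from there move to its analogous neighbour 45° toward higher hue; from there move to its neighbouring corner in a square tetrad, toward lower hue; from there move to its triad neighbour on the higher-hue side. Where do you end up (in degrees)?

+180° (complement): 136 + 180 = 316°
+41° (analog 41° ↑): 316 + 41 = 357°
+45° (analog 45° ↑): 357 + 45 = 402 → 402 − 360 = 42°
−90° (square ↓): 42 − 90 = -48 → -48 + 360 = 312°
+120° (triadic ↑): 312 + 120 = 432 → 432 − 360 = 72°

72°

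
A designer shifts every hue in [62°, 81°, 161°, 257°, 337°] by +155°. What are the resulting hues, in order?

217°, 236°, 316°, 52°, 132°

62 + 155 = 217°
81 + 155 = 236°
161 + 155 = 316°
257 + 155 = 412 → 412 − 360 = 52°
337 + 155 = 492 → 492 − 360 = 132°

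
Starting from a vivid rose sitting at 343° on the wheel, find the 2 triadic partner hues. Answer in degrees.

A triad places three hues 120° apart.
343 + 120 = 463 → 463 − 360 = 103°
343 + 240 = 583 → 583 − 360 = 223°

103° and 223°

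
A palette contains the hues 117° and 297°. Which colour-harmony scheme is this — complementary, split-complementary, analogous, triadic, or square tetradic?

complementary

Sort the hues: 117°, 297°.
Successive gaps around the wheel: 180°, 180°.
Two hues 180° apart are complementary.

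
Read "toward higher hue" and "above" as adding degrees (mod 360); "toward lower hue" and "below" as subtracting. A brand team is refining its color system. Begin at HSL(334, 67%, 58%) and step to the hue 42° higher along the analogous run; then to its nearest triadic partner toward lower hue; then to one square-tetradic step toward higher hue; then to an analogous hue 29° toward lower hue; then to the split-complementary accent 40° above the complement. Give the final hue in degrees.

177°

334 + 42 = 376 → 376 − 360 = 16°   (analog 42° ↑)
16 − 120 = -104 → -104 + 360 = 256°   (triadic ↓)
256 + 90 = 346°   (square ↑)
346 − 29 = 317°   (analog 29° ↓)
317 + 220 = 537 → 537 − 360 = 177°   (split-comp 40° ↑)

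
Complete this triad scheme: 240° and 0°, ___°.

120°

A triad places three hues 120° apart.
The full set through 0° is {0°, 120°, 240°}.
Given {0°, 240°}, the missing hue is 120°.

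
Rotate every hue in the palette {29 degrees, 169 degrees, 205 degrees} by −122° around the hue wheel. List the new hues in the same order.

29 − 122 = -93 → -93 + 360 = 267°
169 − 122 = 47°
205 − 122 = 83°

267°, 47°, 83°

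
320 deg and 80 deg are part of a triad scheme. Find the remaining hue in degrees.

200°

A triad places three hues 120° apart.
The full set through 80° is {80°, 200°, 320°}.
Given {80°, 320°}, the missing hue is 200°.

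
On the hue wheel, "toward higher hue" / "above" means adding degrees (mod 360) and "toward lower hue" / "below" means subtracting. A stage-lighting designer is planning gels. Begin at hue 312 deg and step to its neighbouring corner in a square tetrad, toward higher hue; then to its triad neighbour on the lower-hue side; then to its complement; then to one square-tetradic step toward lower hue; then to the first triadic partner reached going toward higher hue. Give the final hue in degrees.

132°

+90° (square ↑): 312 + 90 = 402 → 402 − 360 = 42°
−120° (triadic ↓): 42 − 120 = -78 → -78 + 360 = 282°
+180° (complement): 282 + 180 = 462 → 462 − 360 = 102°
−90° (square ↓): 102 − 90 = 12°
+120° (triadic ↑): 12 + 120 = 132°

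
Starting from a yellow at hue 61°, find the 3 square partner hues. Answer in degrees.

61 + 90 = 151°
61 + 180 = 241°
61 + 270 = 331°

151°, 241°, and 331°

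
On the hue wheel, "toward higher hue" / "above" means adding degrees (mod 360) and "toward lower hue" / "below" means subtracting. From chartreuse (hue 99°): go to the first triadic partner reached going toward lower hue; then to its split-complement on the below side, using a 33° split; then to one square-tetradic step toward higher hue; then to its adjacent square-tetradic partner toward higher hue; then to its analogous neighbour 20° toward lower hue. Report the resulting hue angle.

286°

triadic ↓ −120°: 99 − 120 = -21 → -21 + 360 = 339°
split-comp 33° ↓ +147°: 339 + 147 = 486 → 486 − 360 = 126°
square ↑ +90°: 126 + 90 = 216°
square ↑ +90°: 216 + 90 = 306°
analog 20° ↓ −20°: 306 − 20 = 286°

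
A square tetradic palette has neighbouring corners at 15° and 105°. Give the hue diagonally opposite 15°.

A square tetradic scheme places four hues 90° apart; opposite corners are 180° apart.
15 + 180 = 195°

195°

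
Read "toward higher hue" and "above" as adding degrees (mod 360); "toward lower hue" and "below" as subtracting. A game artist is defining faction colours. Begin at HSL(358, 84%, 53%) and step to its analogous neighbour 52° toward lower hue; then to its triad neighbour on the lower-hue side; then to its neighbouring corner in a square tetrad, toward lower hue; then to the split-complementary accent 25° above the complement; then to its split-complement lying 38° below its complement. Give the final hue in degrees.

analog 52° ↓ −52°: 358 − 52 = 306°
triadic ↓ −120°: 306 − 120 = 186°
square ↓ −90°: 186 − 90 = 96°
split-comp 25° ↑ +205°: 96 + 205 = 301°
split-comp 38° ↓ +142°: 301 + 142 = 443 → 443 − 360 = 83°

83°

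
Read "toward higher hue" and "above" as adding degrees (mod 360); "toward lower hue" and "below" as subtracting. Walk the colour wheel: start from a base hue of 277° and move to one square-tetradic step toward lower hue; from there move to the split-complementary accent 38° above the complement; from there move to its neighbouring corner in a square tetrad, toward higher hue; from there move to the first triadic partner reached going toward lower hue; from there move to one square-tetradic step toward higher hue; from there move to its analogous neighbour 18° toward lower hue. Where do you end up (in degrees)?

87°

square ↓ −90°: 277 − 90 = 187°
split-comp 38° ↑ +218°: 187 + 218 = 405 → 405 − 360 = 45°
square ↑ +90°: 45 + 90 = 135°
triadic ↓ −120°: 135 − 120 = 15°
square ↑ +90°: 15 + 90 = 105°
analog 18° ↓ −18°: 105 − 18 = 87°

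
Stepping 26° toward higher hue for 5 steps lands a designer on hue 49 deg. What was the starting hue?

5 steps of 26° (toward higher hue) give a net shift of +130°.
Start = end − shift: 49 − 130 = -81 → -81 + 360 = 279°

279°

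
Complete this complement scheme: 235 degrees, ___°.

55°

The complement sits 180° across the wheel.
The full set through 235° is {55°, 235°}.
Given {235°}, the missing hue is 55°.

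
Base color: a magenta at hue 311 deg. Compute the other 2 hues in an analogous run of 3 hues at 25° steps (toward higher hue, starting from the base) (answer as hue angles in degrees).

Analogous hues sit every 25° along the wheel.
311 + 25 = 336°
311 + 50 = 361 → 361 − 360 = 1°

336° and 1°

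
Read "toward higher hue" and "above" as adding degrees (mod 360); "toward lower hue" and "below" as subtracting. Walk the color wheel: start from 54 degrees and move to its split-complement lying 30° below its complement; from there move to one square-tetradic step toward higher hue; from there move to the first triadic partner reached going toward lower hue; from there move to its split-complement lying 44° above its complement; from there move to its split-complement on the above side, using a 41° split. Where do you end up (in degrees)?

+150° (split-comp 30° ↓): 54 + 150 = 204°
+90° (square ↑): 204 + 90 = 294°
−120° (triadic ↓): 294 − 120 = 174°
+224° (split-comp 44° ↑): 174 + 224 = 398 → 398 − 360 = 38°
+221° (split-comp 41° ↑): 38 + 221 = 259°

259°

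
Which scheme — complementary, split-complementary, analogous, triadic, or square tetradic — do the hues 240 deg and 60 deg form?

Sort the hues: 60°, 240°.
Successive gaps around the wheel: 180°, 180°.
Two hues 180° apart are complementary.

complementary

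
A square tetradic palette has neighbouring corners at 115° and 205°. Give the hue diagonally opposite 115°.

A square tetradic scheme places four hues 90° apart; opposite corners are 180° apart.
115 + 180 = 295°

295°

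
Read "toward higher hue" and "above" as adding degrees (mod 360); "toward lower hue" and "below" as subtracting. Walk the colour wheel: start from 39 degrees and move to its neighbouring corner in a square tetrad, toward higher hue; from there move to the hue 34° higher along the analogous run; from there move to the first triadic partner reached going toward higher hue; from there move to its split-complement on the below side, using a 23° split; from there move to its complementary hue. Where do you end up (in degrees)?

260°

39 + 90 = 129°   (square ↑)
129 + 34 = 163°   (analog 34° ↑)
163 + 120 = 283°   (triadic ↑)
283 + 157 = 440 → 440 − 360 = 80°   (split-comp 23° ↓)
80 + 180 = 260°   (complement)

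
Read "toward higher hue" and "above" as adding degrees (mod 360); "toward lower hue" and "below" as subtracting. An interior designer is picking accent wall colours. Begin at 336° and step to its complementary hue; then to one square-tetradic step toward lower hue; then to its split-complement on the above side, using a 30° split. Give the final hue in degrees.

+180° (complement): 336 + 180 = 516 → 516 − 360 = 156°
−90° (square ↓): 156 − 90 = 66°
+210° (split-comp 30° ↑): 66 + 210 = 276°

276°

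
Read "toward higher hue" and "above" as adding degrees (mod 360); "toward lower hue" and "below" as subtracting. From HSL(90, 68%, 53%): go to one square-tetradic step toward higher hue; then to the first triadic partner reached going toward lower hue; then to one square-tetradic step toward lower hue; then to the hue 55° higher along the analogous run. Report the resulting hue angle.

square ↑ +90°: 90 + 90 = 180°
triadic ↓ −120°: 180 − 120 = 60°
square ↓ −90°: 60 − 90 = -30 → -30 + 360 = 330°
analog 55° ↑ +55°: 330 + 55 = 385 → 385 − 360 = 25°

25°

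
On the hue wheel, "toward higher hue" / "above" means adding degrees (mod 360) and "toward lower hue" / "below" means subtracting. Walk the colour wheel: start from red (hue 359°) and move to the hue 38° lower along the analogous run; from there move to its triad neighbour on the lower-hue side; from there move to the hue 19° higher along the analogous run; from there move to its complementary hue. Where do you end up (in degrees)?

359 − 38 = 321°   (analog 38° ↓)
321 − 120 = 201°   (triadic ↓)
201 + 19 = 220°   (analog 19° ↑)
220 + 180 = 400 → 400 − 360 = 40°   (complement)

40°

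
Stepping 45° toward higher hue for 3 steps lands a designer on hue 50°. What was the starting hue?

3 steps of 45° (toward higher hue) give a net shift of +135°.
Start = end − shift: 50 − 135 = -85 → -85 + 360 = 275°

275°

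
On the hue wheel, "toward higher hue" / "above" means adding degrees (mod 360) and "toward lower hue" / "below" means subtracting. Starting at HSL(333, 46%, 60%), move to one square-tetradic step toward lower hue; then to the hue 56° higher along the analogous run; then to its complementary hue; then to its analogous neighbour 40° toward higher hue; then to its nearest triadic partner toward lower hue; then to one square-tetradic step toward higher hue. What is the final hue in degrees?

129°

333 − 90 = 243°   (square ↓)
243 + 56 = 299°   (analog 56° ↑)
299 + 180 = 479 → 479 − 360 = 119°   (complement)
119 + 40 = 159°   (analog 40° ↑)
159 − 120 = 39°   (triadic ↓)
39 + 90 = 129°   (square ↑)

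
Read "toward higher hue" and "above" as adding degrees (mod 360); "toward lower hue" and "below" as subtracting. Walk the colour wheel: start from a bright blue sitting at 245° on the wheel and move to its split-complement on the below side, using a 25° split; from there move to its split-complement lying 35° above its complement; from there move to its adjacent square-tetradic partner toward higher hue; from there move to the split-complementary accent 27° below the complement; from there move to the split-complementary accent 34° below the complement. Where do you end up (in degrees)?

284°

split-comp 25° ↓ +155°: 245 + 155 = 400 → 400 − 360 = 40°
split-comp 35° ↑ +215°: 40 + 215 = 255°
square ↑ +90°: 255 + 90 = 345°
split-comp 27° ↓ +153°: 345 + 153 = 498 → 498 − 360 = 138°
split-comp 34° ↓ +146°: 138 + 146 = 284°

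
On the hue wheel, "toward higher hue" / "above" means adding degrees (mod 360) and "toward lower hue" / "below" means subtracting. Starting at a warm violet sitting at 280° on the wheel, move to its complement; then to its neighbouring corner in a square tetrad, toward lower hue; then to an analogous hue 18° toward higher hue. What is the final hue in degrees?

complement +180°: 280 + 180 = 460 → 460 − 360 = 100°
square ↓ −90°: 100 − 90 = 10°
analog 18° ↑ +18°: 10 + 18 = 28°

28°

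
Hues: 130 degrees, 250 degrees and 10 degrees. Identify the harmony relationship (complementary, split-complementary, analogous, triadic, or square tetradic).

triadic

Sort the hues: 10°, 130°, 250°.
Successive gaps around the wheel: 120°, 120°, 120°.
Three hues equally spaced 120° apart form a triad.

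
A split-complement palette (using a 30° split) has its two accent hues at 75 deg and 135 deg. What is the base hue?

285°

The accents sit 30° either side of the complement, so the complement is their short-arc midpoint on the wheel.
Short-arc midpoint of 75° and 135°: 105°.
Base is 180° from the complement: 105 − 180 = -75 → -75 + 360 = 285°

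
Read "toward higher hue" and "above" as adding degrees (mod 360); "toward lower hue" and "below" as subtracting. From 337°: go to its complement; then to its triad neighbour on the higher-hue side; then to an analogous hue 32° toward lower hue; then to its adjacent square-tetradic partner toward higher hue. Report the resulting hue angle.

335°

complement +180°: 337 + 180 = 517 → 517 − 360 = 157°
triadic ↑ +120°: 157 + 120 = 277°
analog 32° ↓ −32°: 277 − 32 = 245°
square ↑ +90°: 245 + 90 = 335°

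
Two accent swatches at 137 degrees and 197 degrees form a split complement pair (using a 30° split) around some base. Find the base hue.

The accents sit 30° either side of the complement, so the complement is their short-arc midpoint on the wheel.
Short-arc midpoint of 137° and 197°: 167°.
Base is 180° from the complement: 167 − 180 = -13 → -13 + 360 = 347°

347°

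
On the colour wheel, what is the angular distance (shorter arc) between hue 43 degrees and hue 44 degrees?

1°

|43 − 44| = 1.
1 ≤ 180, so the shorter arc is 1°.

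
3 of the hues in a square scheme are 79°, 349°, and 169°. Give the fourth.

259°

A square tetradic scheme places four hues every 90°.
The full set through 79° is {79°, 169°, 259°, 349°}.
Given {79°, 169°, 349°}, the missing hue is 259°.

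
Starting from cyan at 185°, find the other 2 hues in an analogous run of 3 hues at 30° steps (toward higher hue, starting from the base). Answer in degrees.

Analogous hues sit every 30° along the wheel.
185 + 30 = 215°
185 + 60 = 245°

215° and 245°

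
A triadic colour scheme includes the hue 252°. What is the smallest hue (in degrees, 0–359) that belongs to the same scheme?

A triad places three hues 120° apart.
The full set through 252° is {12°, 132°, 252°}.

12°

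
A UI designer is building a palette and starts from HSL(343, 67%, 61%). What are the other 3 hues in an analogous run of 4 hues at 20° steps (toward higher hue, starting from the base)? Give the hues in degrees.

Analogous hues sit every 20° along the wheel.
343 + 20 = 363 → 363 − 360 = 3°
343 + 40 = 383 → 383 − 360 = 23°
343 + 60 = 403 → 403 − 360 = 43°

3°, 23° and 43°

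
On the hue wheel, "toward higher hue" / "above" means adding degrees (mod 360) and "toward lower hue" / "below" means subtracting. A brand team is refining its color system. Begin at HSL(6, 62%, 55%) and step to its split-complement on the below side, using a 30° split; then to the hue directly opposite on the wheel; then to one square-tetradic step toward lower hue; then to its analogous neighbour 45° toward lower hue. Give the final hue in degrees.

201°

+150° (split-comp 30° ↓): 6 + 150 = 156°
+180° (complement): 156 + 180 = 336°
−90° (square ↓): 336 − 90 = 246°
−45° (analog 45° ↓): 246 − 45 = 201°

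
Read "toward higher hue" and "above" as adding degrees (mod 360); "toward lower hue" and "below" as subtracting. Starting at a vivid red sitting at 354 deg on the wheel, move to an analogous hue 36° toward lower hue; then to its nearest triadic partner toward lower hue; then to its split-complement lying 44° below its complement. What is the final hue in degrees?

334°

354 − 36 = 318°   (analog 36° ↓)
318 − 120 = 198°   (triadic ↓)
198 + 136 = 334°   (split-comp 44° ↓)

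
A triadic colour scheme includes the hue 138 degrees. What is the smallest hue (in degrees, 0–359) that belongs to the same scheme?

18°

A triad places three hues 120° apart.
The full set through 138° is {18°, 138°, 258°}.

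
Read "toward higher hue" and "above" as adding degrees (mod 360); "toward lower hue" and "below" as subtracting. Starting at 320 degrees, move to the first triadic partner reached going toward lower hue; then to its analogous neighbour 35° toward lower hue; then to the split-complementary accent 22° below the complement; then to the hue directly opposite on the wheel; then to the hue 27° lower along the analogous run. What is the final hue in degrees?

116°

320 − 120 = 200°   (triadic ↓)
200 − 35 = 165°   (analog 35° ↓)
165 + 158 = 323°   (split-comp 22° ↓)
323 + 180 = 503 → 503 − 360 = 143°   (complement)
143 − 27 = 116°   (analog 27° ↓)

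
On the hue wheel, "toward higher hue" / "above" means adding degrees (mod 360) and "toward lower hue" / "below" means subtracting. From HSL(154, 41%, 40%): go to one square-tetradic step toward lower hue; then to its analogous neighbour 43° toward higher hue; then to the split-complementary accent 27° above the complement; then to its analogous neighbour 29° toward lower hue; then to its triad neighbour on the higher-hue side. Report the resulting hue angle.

square ↓ −90°: 154 − 90 = 64°
analog 43° ↑ +43°: 64 + 43 = 107°
split-comp 27° ↑ +207°: 107 + 207 = 314°
analog 29° ↓ −29°: 314 − 29 = 285°
triadic ↑ +120°: 285 + 120 = 405 → 405 − 360 = 45°

45°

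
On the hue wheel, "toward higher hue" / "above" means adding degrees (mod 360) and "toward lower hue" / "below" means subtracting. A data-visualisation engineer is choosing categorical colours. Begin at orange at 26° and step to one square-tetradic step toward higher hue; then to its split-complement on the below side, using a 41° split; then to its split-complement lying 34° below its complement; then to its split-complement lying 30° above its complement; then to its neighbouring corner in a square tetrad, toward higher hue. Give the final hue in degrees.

+90° (square ↑): 26 + 90 = 116°
+139° (split-comp 41° ↓): 116 + 139 = 255°
+146° (split-comp 34° ↓): 255 + 146 = 401 → 401 − 360 = 41°
+210° (split-comp 30° ↑): 41 + 210 = 251°
+90° (square ↑): 251 + 90 = 341°

341°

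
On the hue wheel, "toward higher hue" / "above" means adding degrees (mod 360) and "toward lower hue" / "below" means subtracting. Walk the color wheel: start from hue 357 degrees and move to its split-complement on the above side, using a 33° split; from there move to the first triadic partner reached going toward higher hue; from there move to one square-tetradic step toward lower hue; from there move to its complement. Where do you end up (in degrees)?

split-comp 33° ↑ +213°: 357 + 213 = 570 → 570 − 360 = 210°
triadic ↑ +120°: 210 + 120 = 330°
square ↓ −90°: 330 − 90 = 240°
complement +180°: 240 + 180 = 420 → 420 − 360 = 60°

60°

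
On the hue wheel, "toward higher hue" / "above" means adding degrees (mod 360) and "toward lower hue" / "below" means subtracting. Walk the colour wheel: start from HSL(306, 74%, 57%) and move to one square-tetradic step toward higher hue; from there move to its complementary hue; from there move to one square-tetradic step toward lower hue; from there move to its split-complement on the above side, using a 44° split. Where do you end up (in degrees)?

350°

+90° (square ↑): 306 + 90 = 396 → 396 − 360 = 36°
+180° (complement): 36 + 180 = 216°
−90° (square ↓): 216 − 90 = 126°
+224° (split-comp 44° ↑): 126 + 224 = 350°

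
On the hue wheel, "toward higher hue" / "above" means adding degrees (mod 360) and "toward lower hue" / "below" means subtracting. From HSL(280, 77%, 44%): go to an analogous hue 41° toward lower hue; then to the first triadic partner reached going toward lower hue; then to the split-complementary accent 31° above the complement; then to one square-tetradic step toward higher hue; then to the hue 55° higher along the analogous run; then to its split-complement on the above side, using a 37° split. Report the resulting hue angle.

332°

−41° (analog 41° ↓): 280 − 41 = 239°
−120° (triadic ↓): 239 − 120 = 119°
+211° (split-comp 31° ↑): 119 + 211 = 330°
+90° (square ↑): 330 + 90 = 420 → 420 − 360 = 60°
+55° (analog 55° ↑): 60 + 55 = 115°
+217° (split-comp 37° ↑): 115 + 217 = 332°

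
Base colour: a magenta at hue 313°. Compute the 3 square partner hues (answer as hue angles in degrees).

43°, 133°, 223°

A square tetradic scheme places four hues every 90°.
313 + 90 = 403 → 403 − 360 = 43°
313 + 180 = 493 → 493 − 360 = 133°
313 + 270 = 583 → 583 − 360 = 223°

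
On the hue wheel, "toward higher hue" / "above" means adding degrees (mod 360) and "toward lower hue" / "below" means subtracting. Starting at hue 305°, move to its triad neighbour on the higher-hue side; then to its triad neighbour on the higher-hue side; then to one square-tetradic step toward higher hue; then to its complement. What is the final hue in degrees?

305 + 120 = 425 → 425 − 360 = 65°   (triadic ↑)
65 + 120 = 185°   (triadic ↑)
185 + 90 = 275°   (square ↑)
275 + 180 = 455 → 455 − 360 = 95°   (complement)

95°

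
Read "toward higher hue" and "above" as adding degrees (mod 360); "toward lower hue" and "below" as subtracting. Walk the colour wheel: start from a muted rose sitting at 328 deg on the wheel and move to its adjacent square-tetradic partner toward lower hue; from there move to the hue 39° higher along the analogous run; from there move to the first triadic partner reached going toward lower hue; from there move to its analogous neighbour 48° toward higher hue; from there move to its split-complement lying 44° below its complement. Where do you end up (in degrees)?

341°

square ↓ −90°: 328 − 90 = 238°
analog 39° ↑ +39°: 238 + 39 = 277°
triadic ↓ −120°: 277 − 120 = 157°
analog 48° ↑ +48°: 157 + 48 = 205°
split-comp 44° ↓ +136°: 205 + 136 = 341°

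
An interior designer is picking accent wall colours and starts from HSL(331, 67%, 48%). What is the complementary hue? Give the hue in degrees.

331 + 180 = 511 → 511 − 360 = 151°

151°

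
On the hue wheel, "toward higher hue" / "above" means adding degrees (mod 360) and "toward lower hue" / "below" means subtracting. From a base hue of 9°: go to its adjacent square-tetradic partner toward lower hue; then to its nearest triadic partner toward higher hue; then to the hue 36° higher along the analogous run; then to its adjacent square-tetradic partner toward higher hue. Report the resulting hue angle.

square ↓ −90°: 9 − 90 = -81 → -81 + 360 = 279°
triadic ↑ +120°: 279 + 120 = 399 → 399 − 360 = 39°
analog 36° ↑ +36°: 39 + 36 = 75°
square ↑ +90°: 75 + 90 = 165°

165°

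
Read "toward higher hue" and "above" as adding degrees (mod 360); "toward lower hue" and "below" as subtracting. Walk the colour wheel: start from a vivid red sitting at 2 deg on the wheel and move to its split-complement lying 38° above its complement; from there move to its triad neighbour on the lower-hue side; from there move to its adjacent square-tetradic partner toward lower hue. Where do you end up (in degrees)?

2 + 218 = 220°   (split-comp 38° ↑)
220 − 120 = 100°   (triadic ↓)
100 − 90 = 10°   (square ↓)

10°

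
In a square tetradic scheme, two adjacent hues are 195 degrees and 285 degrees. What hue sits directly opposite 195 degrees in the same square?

15°

A square tetradic scheme places four hues 90° apart; opposite corners are 180° apart.
195 + 180 = 375 → 375 − 360 = 15°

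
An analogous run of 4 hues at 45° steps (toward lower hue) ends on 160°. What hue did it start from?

3 steps of 45° (toward lower hue) give a net shift of −135°.
Start = end − shift: 160 + 135 = 295°

295°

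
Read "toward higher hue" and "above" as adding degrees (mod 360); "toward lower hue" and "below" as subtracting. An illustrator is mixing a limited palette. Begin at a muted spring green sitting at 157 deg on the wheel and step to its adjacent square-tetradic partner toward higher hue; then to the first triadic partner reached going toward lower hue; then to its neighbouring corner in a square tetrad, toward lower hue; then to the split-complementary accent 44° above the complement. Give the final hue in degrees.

261°

157 + 90 = 247°   (square ↑)
247 − 120 = 127°   (triadic ↓)
127 − 90 = 37°   (square ↓)
37 + 224 = 261°   (split-comp 44° ↑)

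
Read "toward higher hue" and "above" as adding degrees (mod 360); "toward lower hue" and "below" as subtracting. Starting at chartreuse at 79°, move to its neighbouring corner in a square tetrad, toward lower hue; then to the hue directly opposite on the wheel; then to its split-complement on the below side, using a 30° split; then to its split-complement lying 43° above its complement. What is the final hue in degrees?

182°

79 − 90 = -11 → -11 + 360 = 349°   (square ↓)
349 + 180 = 529 → 529 − 360 = 169°   (complement)
169 + 150 = 319°   (split-comp 30° ↓)
319 + 223 = 542 → 542 − 360 = 182°   (split-comp 43° ↑)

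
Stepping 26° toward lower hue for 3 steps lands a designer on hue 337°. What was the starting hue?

3 steps of 26° (toward lower hue) give a net shift of −78°.
Start = end − shift: 337 + 78 = 415 → 415 − 360 = 55°

55°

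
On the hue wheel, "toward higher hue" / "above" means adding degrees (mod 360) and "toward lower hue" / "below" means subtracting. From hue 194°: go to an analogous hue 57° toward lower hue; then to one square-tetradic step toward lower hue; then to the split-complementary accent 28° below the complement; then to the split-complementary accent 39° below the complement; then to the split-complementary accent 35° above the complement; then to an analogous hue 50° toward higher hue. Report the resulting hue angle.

245°

−57° (analog 57° ↓): 194 − 57 = 137°
−90° (square ↓): 137 − 90 = 47°
+152° (split-comp 28° ↓): 47 + 152 = 199°
+141° (split-comp 39° ↓): 199 + 141 = 340°
+215° (split-comp 35° ↑): 340 + 215 = 555 → 555 − 360 = 195°
+50° (analog 50° ↑): 195 + 50 = 245°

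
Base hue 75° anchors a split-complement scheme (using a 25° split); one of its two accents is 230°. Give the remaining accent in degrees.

Split-complementary hues sit 25° either side of the complement.
Complement of the base 75°: 75 + 180 = 255°
The given accent 230° is 25° one side of 255°; the other accent sits 25° the other side: 255 + 25 = 280°

280°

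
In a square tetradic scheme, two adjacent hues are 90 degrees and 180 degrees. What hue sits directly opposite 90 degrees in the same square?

270°

A square tetradic scheme places four hues 90° apart; opposite corners are 180° apart.
90 + 180 = 270°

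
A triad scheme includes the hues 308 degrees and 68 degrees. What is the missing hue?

188°

A triad places three hues 120° apart.
The full set through 68° is {68°, 188°, 308°}.
Given {68°, 308°}, the missing hue is 188°.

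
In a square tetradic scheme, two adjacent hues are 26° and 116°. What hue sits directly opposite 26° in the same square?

206°

A square tetradic scheme places four hues 90° apart; opposite corners are 180° apart.
26 + 180 = 206°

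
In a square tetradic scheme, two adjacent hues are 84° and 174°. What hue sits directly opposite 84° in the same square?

A square tetradic scheme places four hues 90° apart; opposite corners are 180° apart.
84 + 180 = 264°

264°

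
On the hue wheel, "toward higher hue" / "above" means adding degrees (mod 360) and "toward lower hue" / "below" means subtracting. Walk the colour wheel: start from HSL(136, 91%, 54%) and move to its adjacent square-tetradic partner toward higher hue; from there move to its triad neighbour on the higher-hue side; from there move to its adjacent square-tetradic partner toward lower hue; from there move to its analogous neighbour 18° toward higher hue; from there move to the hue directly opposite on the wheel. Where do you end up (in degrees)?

square ↑ +90°: 136 + 90 = 226°
triadic ↑ +120°: 226 + 120 = 346°
square ↓ −90°: 346 − 90 = 256°
analog 18° ↑ +18°: 256 + 18 = 274°
complement +180°: 274 + 180 = 454 → 454 − 360 = 94°

94°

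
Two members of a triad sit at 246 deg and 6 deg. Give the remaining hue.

126°

A triad spaces three hues 120° apart.
The full set is {6°, 126°, 246°}.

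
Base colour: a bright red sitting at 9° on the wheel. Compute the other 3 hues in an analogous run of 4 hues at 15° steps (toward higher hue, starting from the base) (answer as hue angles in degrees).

24°, 39°, and 54°

Analogous hues sit every 15° along the wheel.
9 + 15 = 24°
9 + 30 = 39°
9 + 45 = 54°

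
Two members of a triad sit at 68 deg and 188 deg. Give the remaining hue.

A triad spaces three hues 120° apart.
The full set is {68°, 188°, 308°}.

308°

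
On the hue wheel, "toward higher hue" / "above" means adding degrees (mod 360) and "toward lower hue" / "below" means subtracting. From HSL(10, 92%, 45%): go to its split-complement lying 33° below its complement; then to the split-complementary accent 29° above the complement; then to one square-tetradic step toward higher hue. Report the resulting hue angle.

96°

+147° (split-comp 33° ↓): 10 + 147 = 157°
+209° (split-comp 29° ↑): 157 + 209 = 366 → 366 − 360 = 6°
+90° (square ↑): 6 + 90 = 96°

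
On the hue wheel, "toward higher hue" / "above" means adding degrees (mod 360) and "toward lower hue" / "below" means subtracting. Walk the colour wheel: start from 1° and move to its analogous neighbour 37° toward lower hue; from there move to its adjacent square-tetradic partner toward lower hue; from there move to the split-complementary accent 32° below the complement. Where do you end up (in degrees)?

−37° (analog 37° ↓): 1 − 37 = -36 → -36 + 360 = 324°
−90° (square ↓): 324 − 90 = 234°
+148° (split-comp 32° ↓): 234 + 148 = 382 → 382 − 360 = 22°

22°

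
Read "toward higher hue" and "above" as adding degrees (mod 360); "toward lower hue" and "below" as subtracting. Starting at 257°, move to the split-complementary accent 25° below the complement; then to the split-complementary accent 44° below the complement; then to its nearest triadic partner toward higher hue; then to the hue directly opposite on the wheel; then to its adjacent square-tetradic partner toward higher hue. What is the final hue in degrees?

split-comp 25° ↓ +155°: 257 + 155 = 412 → 412 − 360 = 52°
split-comp 44° ↓ +136°: 52 + 136 = 188°
triadic ↑ +120°: 188 + 120 = 308°
complement +180°: 308 + 180 = 488 → 488 − 360 = 128°
square ↑ +90°: 128 + 90 = 218°

218°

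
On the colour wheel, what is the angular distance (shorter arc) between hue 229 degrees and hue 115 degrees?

|229 − 115| = 114.
114 ≤ 180, so the shorter arc is 114°.

114°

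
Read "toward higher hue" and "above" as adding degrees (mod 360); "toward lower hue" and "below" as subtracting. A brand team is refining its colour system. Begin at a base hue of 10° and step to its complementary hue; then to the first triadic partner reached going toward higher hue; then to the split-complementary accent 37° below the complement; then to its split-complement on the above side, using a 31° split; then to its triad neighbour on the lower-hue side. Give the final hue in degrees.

184°

10 + 180 = 190°   (complement)
190 + 120 = 310°   (triadic ↑)
310 + 143 = 453 → 453 − 360 = 93°   (split-comp 37° ↓)
93 + 211 = 304°   (split-comp 31° ↑)
304 − 120 = 184°   (triadic ↓)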